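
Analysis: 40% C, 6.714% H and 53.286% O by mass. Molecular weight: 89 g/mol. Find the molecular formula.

Assume 100 g: 40 g C, 6.714 g H, 53.286 g O.
C: 40 g ÷ 12.01 g/mol = 3.331 mol
H: 6.714 g ÷ 1.008 g/mol = 6.661 mol
O: 53.286 g ÷ 16.00 g/mol = 3.33 mol
Divide by the smallest (3.33 mol O): C 1.000, H 2.000, O 1.000
≈ 1:2:1 → CH2O
Empirical-formula mass = 30.03 g/mol
n = 89 / 30.03 = 2.96 ≈ 3
Molecular formula = (CH2O)×3 = C3H6O3

C3H6O3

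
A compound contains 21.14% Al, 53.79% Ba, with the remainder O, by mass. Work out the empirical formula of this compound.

Assume 100 g: 21.14 g Al, 53.79 g Ba, 25.07 g O.
n(Al) = 21.14/26.98 = 0.7835, n(Ba) = 53.79/137.33 = 0.3917, n(O) = 25.07/16.00 = 1.567
Smallest is Ba at 0.3917 mol; normalising gives Al 2.000, Ba 1.000, O 4.000
Ratio ≈ 2:1:4, so the empirical formula is Al2BaO4

Al2BaO4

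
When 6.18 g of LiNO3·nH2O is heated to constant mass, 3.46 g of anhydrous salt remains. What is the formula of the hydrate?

LiNO3·3H2O

Mass of water lost = 6.18 − 3.46 = 2.72 g → 2.72 / 18.02 = 0.1509 mol H2O
Molar mass of LiNO3 = 68.95 g/mol → mol LiNO3 = 3.46 / 68.95 = 0.05018
n = 0.1509 / 0.05018 = 3.01 ≈ 3 → LiNO3·3H2O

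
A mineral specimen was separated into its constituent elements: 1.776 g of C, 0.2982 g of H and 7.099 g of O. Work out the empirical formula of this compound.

CH2O3

n(C) = 1.776/12.01 = 0.1479, n(H) = 0.2982/1.008 = 0.2958, n(O) = 7.099/16.00 = 0.4437
Ratios (÷ 0.1479): C 1.000, H 2.001, O 3.000
Ratio ≈ 1:2:3, so the empirical formula is CH2O3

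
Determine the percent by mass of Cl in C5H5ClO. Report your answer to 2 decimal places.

Molar mass = 5(12.01) + 5(1.008) + 1(35.45) + 1(16.00) = 116.540 g/mol
Mass of Cl per mole = 1 × 35.45 = 35.450 g
% Cl = 35.450 / 116.540 × 100 = 30.42%

30.42%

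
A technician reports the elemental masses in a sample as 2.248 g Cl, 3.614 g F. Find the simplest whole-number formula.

Cl: 2.248 g ÷ 35.45 g/mol = 0.06341 mol
F: 3.614 g ÷ 19.00 g/mol = 0.1902 mol
Ratios (÷ 0.06341): Cl 1.000, F 3.000
≈ 1:3 → ClF3

ClF3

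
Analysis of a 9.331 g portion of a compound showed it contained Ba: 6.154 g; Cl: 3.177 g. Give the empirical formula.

n(Ba) = 6.154/137.33 = 0.04481, n(Cl) = 3.177/35.45 = 0.08962
Ratios (÷ 0.04481): Ba 1.000, Cl 2.000
→ BaCl2

BaCl2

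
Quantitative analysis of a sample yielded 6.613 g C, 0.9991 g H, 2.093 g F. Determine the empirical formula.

n(C) = 6.613/12.01 = 0.5506, n(H) = 0.9991/1.008 = 0.9912, n(F) = 2.093/19.00 = 0.1102
Smallest is F at 0.1102 mol; normalising gives C 4.999, H 8.998, F 1.000
Ratio ≈ 5:9:1, so the empirical formula is C5H9F

C5H9F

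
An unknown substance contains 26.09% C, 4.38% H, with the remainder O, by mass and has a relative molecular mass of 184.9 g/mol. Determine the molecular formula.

Assume 100 g: 26.09 g C, 4.38 g H, 69.53 g O.
n(C) = 26.09/12.01 = 2.172, n(H) = 4.38/1.008 = 4.345, n(O) = 69.53/16.00 = 4.346
Divide by the smallest (2.172 mol C): C 1.000, H 2.000, O 2.000
→ CH2O2
Empirical-formula mass = 46.03 g/mol
n = 184.9 / 46.03 = 4.02 ≈ 4
Molecular formula = (CH2O2)×4 = C4H8O8

C4H8O8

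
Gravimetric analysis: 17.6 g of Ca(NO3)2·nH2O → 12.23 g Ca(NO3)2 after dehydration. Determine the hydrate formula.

Mass of water lost = 17.6 − 12.23 = 5.37 g → 5.37 / 18.02 = 0.298 mol H2O
Molar mass of Ca(NO3)2 = 164.10 g/mol → mol Ca(NO3)2 = 12.23 / 164.10 = 0.07453
n = 0.298 / 0.07453 = 4.00 ≈ 4 → Ca(NO3)2·4H2O

Ca(NO3)2·4H2O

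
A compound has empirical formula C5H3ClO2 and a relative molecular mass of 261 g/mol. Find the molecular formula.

C10H6Cl2O4

Empirical-formula mass = 130.52 g/mol
n = 261 / 130.52 = 2.00 ≈ 2
Molecular formula = (C5H3ClO2)2 = C10H6Cl2O4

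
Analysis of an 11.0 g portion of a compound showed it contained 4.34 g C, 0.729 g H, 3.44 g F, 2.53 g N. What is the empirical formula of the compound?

C2H4FN

Moles — C: 4.34 / 12.01 = 0.3614 mol; H: 0.729 / 1.008 = 0.7232 mol; F: 3.44 / 19.00 = 0.1811 mol; N: 2.53 / 14.01 = 0.1806 mol
Divide by the smallest (0.1806 mol N): C 2.001, H 4.005, F 1.003, N 1.000
→ C2H4FN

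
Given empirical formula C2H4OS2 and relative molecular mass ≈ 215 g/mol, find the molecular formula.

C4H8O2S4

Empirical-formula mass = 108.19 g/mol
n = 215 / 108.19 = 1.99 ≈ 2
Molecular formula = (C2H4OS2)2 = C4H8O2S4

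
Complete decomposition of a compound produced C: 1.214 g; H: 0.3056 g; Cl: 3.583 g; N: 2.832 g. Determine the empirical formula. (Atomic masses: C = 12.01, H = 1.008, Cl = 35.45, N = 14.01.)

n(C) = 1.214/12.01 = 0.1011, n(H) = 0.3056/1.008 = 0.3032, n(Cl) = 3.583/35.45 = 0.1011, n(N) = 2.832/14.01 = 0.2021
Ratios (÷ 0.1011): C 1.000, H 3.000, Cl 1.000, N 2.000
→ CH3ClN2

CH3ClN2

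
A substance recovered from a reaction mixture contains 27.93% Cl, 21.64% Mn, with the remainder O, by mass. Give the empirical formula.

Assume 100 g: 27.93 g Cl, 21.64 g Mn, 50.43 g O.
Moles — Cl: 27.93 / 35.45 = 0.7879 mol; Mn: 21.64 / 54.94 = 0.3939 mol; O: 50.43 / 16.00 = 3.152 mol
Ratios (÷ 0.3939): Cl 2.000, Mn 1.000, O 8.002
→ Cl2MnO8

Cl2MnO8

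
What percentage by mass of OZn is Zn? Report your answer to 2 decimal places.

Molar mass = 1(16.00) + 1(65.38) = 81.380 g/mol
Mass of Zn per mole = 1 × 65.38 = 65.380 g
% Zn = 65.380 / 81.380 × 100 = 80.34%

80.34%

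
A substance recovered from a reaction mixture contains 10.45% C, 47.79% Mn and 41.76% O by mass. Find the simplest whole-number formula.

CMnO3

Assume 100 g: 10.45 g C, 47.79 g Mn, 41.76 g O.
Moles — C: 10.45 / 12.01 = 0.8701 mol; Mn: 47.79 / 54.94 = 0.8699 mol; O: 41.76 / 16.00 = 2.61 mol
Smallest is Mn at 0.8699 mol; normalising gives C 1.000, Mn 1.000, O 3.000
→ CMnO3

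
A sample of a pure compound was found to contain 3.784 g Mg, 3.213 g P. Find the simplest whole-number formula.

Mg3P2

Moles — Mg: 3.784 / 24.31 = 0.1557 mol; P: 3.213 / 30.97 = 0.1037 mol
Divide by the smallest (0.1037 mol P): Mg 1.500, P 1.000
Multiply by 2: Mg 3.00, P 2.00 → Mg3P2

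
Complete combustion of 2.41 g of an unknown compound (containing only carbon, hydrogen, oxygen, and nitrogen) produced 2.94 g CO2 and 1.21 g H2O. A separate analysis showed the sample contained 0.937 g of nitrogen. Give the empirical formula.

C2H4N2O

mol C = 2.94 / 44.01 = 0.06680; mass C = 0.06680 × 12.01 = 0.8023 g
mol H = 2 × (1.21 / 18.02) = 0.1343; mass H = 0.1343 × 1.008 = 0.1354 g
mol N = 0.937 / 14.01 = 0.06688
mass O = 2.41 − (1.875) = 0.5353 g → mol O = 0.03346
Divide by the smallest (0.03346 mol O): C 1.997, H 4.014, N 1.999, O 1.000
→ C2H4N2O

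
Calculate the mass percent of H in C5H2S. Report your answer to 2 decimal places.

Molar mass = 5(12.01) + 2(1.008) + 1(32.07) = 94.136 g/mol
Mass of H per mole = 2 × 1.008 = 2.016 g
% H = 2.016 / 94.136 × 100 = 2.14%

2.14%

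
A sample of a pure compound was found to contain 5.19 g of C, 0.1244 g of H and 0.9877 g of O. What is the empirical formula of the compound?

C7H2O

Moles — C: 5.19 / 12.01 = 0.4321 mol; H: 0.1244 / 1.008 = 0.1234 mol; O: 0.9877 / 16.00 = 0.06173 mol
Smallest is O at 0.06173 mol; normalising gives C 7.000, H 1.999, O 1.000
≈ 7:2:1 → C7H2O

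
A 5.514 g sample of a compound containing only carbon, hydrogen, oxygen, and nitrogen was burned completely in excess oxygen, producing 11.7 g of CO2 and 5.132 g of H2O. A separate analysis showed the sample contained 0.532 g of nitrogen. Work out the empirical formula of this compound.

C7H15NO2

mol C = 11.7 / 44.01 = 0.2658; mass C = 0.2658 × 12.01 = 3.193 g
mol H = 2 × (5.132 / 18.02) = 0.5696; mass H = 0.5696 × 1.008 = 0.5741 g
mol N = 0.532 / 14.01 = 0.03797
mass O = 5.514 − (4.299) = 1.215 g → mol O = 0.07594
Ratios (÷ 0.03797): C 7.001, H 15.000, N 1.000, O 2.000
→ C7H15NO2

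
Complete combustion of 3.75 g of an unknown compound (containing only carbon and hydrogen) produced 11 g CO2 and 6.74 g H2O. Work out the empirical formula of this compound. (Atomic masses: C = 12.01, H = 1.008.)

mol C = 11 / 44.01 = 0.2499; mass C = 0.2499 × 12.01 = 3.002 g
mol H = 2 × (6.74 / 18.02) = 0.7481; mass H = 0.7481 × 1.008 = 0.7540 g
Smallest is C at 0.2499 mol; normalising gives C 1.000, H 2.993
→ CH3

CH3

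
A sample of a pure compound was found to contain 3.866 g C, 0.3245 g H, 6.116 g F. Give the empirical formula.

CHF

C: 3.866 g ÷ 12.01 g/mol = 0.3219 mol
H: 0.3245 g ÷ 1.008 g/mol = 0.3219 mol
F: 6.116 g ÷ 19.00 g/mol = 0.3219 mol
Divide by the smallest (0.3219 mol F): C 1.000, H 1.000, F 1.000
→ CHF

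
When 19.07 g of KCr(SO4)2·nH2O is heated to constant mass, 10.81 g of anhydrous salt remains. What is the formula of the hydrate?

Mass of water lost = 19.07 − 10.81 = 8.26 g → 8.26 / 18.02 = 0.4584 mol H2O
Molar mass of KCr(SO4)2 = 283.24 g/mol → mol KCr(SO4)2 = 10.81 / 283.24 = 0.03817
n = 0.4584 / 0.03817 = 12.01 ≈ 12 → KCr(SO4)2·12H2O

KCr(SO4)2·12H2O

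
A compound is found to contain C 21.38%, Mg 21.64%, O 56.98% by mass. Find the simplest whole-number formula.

C2MgO4

Assume 100 g: 21.38 g C, 21.64 g Mg, 56.98 g O.
C: 21.38 g ÷ 12.01 g/mol = 1.78 mol
Mg: 21.64 g ÷ 24.31 g/mol = 0.8902 mol
O: 56.98 g ÷ 16.00 g/mol = 3.561 mol
Divide by the smallest (0.8902 mol Mg): C 2.000, Mg 1.000, O 4.001
→ C2MgO4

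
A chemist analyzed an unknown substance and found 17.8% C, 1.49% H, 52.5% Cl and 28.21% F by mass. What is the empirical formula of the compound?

CHClF

Assume 100 g: 17.8 g C, 1.49 g H, 52.5 g Cl, 28.21 g F.
C: 17.8 g ÷ 12.01 g/mol = 1.482 mol
H: 1.49 g ÷ 1.008 g/mol = 1.478 mol
Cl: 52.5 g ÷ 35.45 g/mol = 1.481 mol
F: 28.21 g ÷ 19.00 g/mol = 1.485 mol
Divide by the smallest (1.478 mol H): C 1.003, H 1.000, Cl 1.002, F 1.004
≈ 1:1:1:1 → CHClF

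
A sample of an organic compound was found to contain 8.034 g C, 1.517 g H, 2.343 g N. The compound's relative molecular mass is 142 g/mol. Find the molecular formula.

C8H18N2

n(C) = 8.034/12.01 = 0.6689, n(H) = 1.517/1.008 = 1.505, n(N) = 2.343/14.01 = 0.1672
Ratios (÷ 0.1672): C 4.000, H 8.999, N 1.000
Ratio ≈ 4:9:1, so the empirical formula is C4H9N
Empirical-formula mass = 71.12 g/mol
n = 142 / 71.12 = 2.00 ≈ 2
Molecular formula = (C4H9N)×2 = C8H18N2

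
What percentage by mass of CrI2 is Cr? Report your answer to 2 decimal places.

Molar mass = 1(52.00) + 2(126.90) = 305.800 g/mol
Mass of Cr per mole = 1 × 52.00 = 52.000 g
% Cr = 52.000 / 305.800 × 100 = 17.00%

17.00%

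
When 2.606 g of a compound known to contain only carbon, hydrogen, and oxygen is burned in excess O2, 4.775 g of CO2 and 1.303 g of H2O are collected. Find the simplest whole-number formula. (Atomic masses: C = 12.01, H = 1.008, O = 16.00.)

mol C = 4.775 / 44.01 = 0.1085; mass C = 0.1085 × 12.01 = 1.303 g
mol H = 2 × (1.303 / 18.02) = 0.1446; mass H = 0.1446 × 1.008 = 0.1458 g
mass O = 2.606 − (1.449) = 1.157 g → mol O = 0.07232
Divide by the smallest (0.07232 mol O): C 1.500, H 2.000, O 1.000
×2: C 3.00, H 4.00, O 2.00 → C3H4O2

C3H4O2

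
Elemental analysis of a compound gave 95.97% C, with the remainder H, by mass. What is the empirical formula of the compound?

C2H

Assume 100 g: 95.97 g C, 4.03 g H.
C: 95.97 g ÷ 12.01 g/mol = 7.991 mol
H: 4.03 g ÷ 1.008 g/mol = 3.998 mol
Smallest is H at 3.998 mol; normalising gives C 1.999, H 1.000
→ C2H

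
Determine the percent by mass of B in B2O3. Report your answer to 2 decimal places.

Molar mass = 2(10.81) + 3(16.00) = 69.620 g/mol
Mass of B per mole = 2 × 10.81 = 21.620 g
% B = 21.620 / 69.620 × 100 = 31.05%

31.05%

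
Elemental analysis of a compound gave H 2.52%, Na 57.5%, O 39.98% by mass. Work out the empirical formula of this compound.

HNaO

Assume 100 g: 2.52 g H, 57.5 g Na, 39.98 g O.
H: 2.52 g ÷ 1.008 g/mol = 2.5 mol
Na: 57.5 g ÷ 22.99 g/mol = 2.501 mol
O: 39.98 g ÷ 16.00 g/mol = 2.499 mol
Smallest is O at 2.499 mol; normalising gives H 1.001, Na 1.001, O 1.000
≈ 1:1:1 → HNaO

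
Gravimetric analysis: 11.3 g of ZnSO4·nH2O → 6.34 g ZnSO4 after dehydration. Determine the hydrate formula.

ZnSO4·7H2O

Mass of water lost = 11.3 − 6.34 = 4.96 g → 4.96 / 18.02 = 0.2752 mol H2O
Molar mass of ZnSO4 = 161.45 g/mol → mol ZnSO4 = 6.34 / 161.45 = 0.03927
n = 0.2752 / 0.03927 = 7.01 ≈ 7 → ZnSO4·7H2O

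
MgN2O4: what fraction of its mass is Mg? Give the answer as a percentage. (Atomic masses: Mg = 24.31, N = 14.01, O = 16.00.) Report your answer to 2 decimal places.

Molar mass = 1(24.31) + 2(14.01) + 4(16.00) = 116.330 g/mol
Mass of Mg per mole = 1 × 24.31 = 24.310 g
% Mg = 24.310 / 116.330 × 100 = 20.90%

20.90%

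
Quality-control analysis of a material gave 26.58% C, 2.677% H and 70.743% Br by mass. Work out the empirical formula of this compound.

C5H6Br2

Assume 100 g: 26.58 g C, 2.677 g H, 70.743 g Br.
C: 26.58 g ÷ 12.01 g/mol = 2.213 mol
H: 2.677 g ÷ 1.008 g/mol = 2.656 mol
Br: 70.743 g ÷ 79.90 g/mol = 0.8854 mol
Smallest is Br at 0.8854 mol; normalising gives C 2.500, H 3.000, Br 1.000
Multiply by 2: C 5.00, H 6.00, Br 2.00 → C5H6Br2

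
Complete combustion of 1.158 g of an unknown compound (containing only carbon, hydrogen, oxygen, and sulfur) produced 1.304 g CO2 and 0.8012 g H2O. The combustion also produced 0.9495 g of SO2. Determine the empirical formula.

mol C = 1.304 / 44.01 = 0.02963; mass C = 0.02963 × 12.01 = 0.3559 g
mol H = 2 × (0.8012 / 18.02) = 0.08892; mass H = 0.08892 × 1.008 = 0.08963 g
mol S = 0.9495 / 64.07 = 0.01482; mass S = 0.4753 g
mass O = 1.158 − (0.9208) = 0.2372 g → mol O = 0.01483
Divide by the smallest (0.01482 mol S): C 1.999, H 6.000, O 1.001, S 1.000
Ratio ≈ 2:6:1:1, so the empirical formula is C2H6OS

C2H6OS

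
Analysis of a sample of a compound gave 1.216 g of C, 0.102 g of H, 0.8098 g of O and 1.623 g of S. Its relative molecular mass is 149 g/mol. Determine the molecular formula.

C: 1.216 g ÷ 12.01 g/mol = 0.1012 mol
H: 0.102 g ÷ 1.008 g/mol = 0.1012 mol
O: 0.8098 g ÷ 16.00 g/mol = 0.05061 mol
S: 1.623 g ÷ 32.07 g/mol = 0.05061 mol
Smallest is S at 0.05061 mol; normalising gives C 2.001, H 1.999, O 1.000, S 1.000
≈ 2:2:1:1 → C2H2OS
Empirical-formula mass = 74.11 g/mol
n = 149 / 74.11 = 2.01 ≈ 2
Molecular formula = (C2H2OS)×2 = C4H4O2S2

C4H4O2S2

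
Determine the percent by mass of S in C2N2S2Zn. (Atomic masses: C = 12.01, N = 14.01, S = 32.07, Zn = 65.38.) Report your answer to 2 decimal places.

35.33%

Molar mass = 2(12.01) + 2(14.01) + 2(32.07) + 1(65.38) = 181.560 g/mol
Mass of S per mole = 2 × 32.07 = 64.140 g
% S = 64.140 / 181.560 × 100 = 35.33%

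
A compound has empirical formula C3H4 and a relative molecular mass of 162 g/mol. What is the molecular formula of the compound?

Empirical-formula mass = 40.06 g/mol
n = 162 / 40.06 = 4.04 ≈ 4
Molecular formula = (C3H4)4 = C12H16

C12H16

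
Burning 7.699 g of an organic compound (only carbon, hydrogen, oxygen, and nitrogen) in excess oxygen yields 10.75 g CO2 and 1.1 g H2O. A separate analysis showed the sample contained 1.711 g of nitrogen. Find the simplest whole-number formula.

C4H2N2O3

mol C = 10.75 / 44.01 = 0.2443; mass C = 0.2443 × 12.01 = 2.934 g
mol H = 2 × (1.1 / 18.02) = 0.1221; mass H = 0.1221 × 1.008 = 0.1231 g
mol N = 1.711 / 14.01 = 0.1221
mass O = 7.699 − (4.768) = 2.931 g → mol O = 0.1832
Ratios (÷ 0.1221): C 2.001, H 1.000, N 1.000, O 1.501
Multiply by 2: C 4.00, H 2.00, N 2.00, O 3.00 → C4H2N2O3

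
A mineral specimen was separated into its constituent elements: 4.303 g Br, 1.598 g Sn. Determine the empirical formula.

Br4Sn

Moles — Br: 4.303 / 79.90 = 0.05385 mol; Sn: 1.598 / 118.71 = 0.01346 mol
Smallest is Sn at 0.01346 mol; normalising gives Br 4.001, Sn 1.000
→ Br4Sn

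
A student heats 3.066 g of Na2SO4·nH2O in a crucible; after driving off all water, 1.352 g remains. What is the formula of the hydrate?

Mass of water lost = 3.066 − 1.352 = 1.714 g → 1.714 / 18.02 = 0.09512 mol H2O
Molar mass of Na2SO4 = 142.05 g/mol → mol Na2SO4 = 1.352 / 142.05 = 0.009518
n = 0.09512 / 0.009518 = 9.99 ≈ 10 → Na2SO4·10H2O

Na2SO4·10H2O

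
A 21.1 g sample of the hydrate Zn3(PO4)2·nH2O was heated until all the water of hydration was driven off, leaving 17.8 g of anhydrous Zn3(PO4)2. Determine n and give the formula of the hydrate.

Mass of water lost = 21.1 − 17.8 = 3.3 g → 3.3 / 18.02 = 0.1831 mol H2O
Molar mass of Zn3(PO4)2 = 386.08 g/mol → mol Zn3(PO4)2 = 17.8 / 386.08 = 0.0461
n = 0.1831 / 0.0461 = 3.97 ≈ 4 → Zn3(PO4)2·4H2O

Zn3(PO4)2·4H2O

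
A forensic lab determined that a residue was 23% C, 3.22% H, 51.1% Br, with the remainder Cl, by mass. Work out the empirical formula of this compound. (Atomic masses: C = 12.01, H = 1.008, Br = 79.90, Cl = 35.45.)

C3H5BrCl

Assume 100 g: 23 g C, 3.22 g H, 51.1 g Br, 22.68 g Cl.
n(C) = 23/12.01 = 1.915, n(H) = 3.22/1.008 = 3.194, n(Br) = 51.1/79.90 = 0.6395, n(Cl) = 22.68/35.45 = 0.6398
Ratios (÷ 0.6395): C 2.994, H 4.995, Br 1.000, Cl 1.000
≈ 3:5:1:1 → C3H5BrCl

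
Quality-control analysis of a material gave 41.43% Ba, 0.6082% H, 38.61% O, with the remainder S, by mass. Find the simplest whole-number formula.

Assume 100 g: 41.43 g Ba, 0.6082 g H, 38.61 g O, 19.352 g S.
n(Ba) = 41.43/137.33 = 0.3017, n(H) = 0.6082/1.008 = 0.6034, n(O) = 38.61/16.00 = 2.413, n(S) = 19.352/32.07 = 0.6034
Ratios (÷ 0.3017): Ba 1.000, H 2.000, O 7.999, S 2.000
≈ 1:2:8:2 → BaH2O8S2

BaH2O8S2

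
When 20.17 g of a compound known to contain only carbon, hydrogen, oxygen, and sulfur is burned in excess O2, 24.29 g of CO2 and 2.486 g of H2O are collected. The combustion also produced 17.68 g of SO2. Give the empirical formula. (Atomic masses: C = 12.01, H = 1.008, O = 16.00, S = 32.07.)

C2HOS

mol C = 24.29 / 44.01 = 0.5519; mass C = 0.5519 × 12.01 = 6.629 g
mol H = 2 × (2.486 / 18.02) = 0.2759; mass H = 0.2759 × 1.008 = 0.2781 g
mol S = 17.68 / 64.07 = 0.2759; mass S = 8.850 g
mass O = 20.17 − (15.76) = 4.414 g → mol O = 0.2759
Smallest is O at 0.2759 mol; normalising gives C 2.001, H 1.000, O 1.000, S 1.000
Ratio ≈ 2:1:1:1, so the empirical formula is C2HOS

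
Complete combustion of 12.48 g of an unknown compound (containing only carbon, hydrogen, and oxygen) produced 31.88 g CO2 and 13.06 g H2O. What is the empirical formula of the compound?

mol C = 31.88 / 44.01 = 0.7244; mass C = 0.7244 × 12.01 = 8.700 g
mol H = 2 × (13.06 / 18.02) = 1.450; mass H = 1.450 × 1.008 = 1.461 g
mass O = 12.48 − (10.16) = 2.319 g → mol O = 0.1449
Divide by the smallest (0.1449 mol O): C 4.998, H 10.000, O 1.000
→ C5H10O

C5H10O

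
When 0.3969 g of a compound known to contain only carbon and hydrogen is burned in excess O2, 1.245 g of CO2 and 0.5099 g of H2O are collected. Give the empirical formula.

CH2

mol C = 1.245 / 44.01 = 0.02829; mass C = 0.02829 × 12.01 = 0.3398 g
mol H = 2 × (0.5099 / 18.02) = 0.05659; mass H = 0.05659 × 1.008 = 0.05705 g
Ratios (÷ 0.02829): C 1.000, H 2.001
Ratio ≈ 1:2, so the empirical formula is CH2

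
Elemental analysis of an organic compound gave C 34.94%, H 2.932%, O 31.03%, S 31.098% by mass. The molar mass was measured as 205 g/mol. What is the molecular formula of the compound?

C6H6O4S2

Assume 100 g: 34.94 g C, 2.932 g H, 31.03 g O, 31.098 g S.
n(C) = 34.94/12.01 = 2.909, n(H) = 2.932/1.008 = 2.909, n(O) = 31.03/16.00 = 1.939, n(S) = 31.098/32.07 = 0.9697
Divide by the smallest (0.9697 mol S): C 3.000, H 3.000, O 2.000, S 1.000
≈ 3:3:2:1 → C3H3O2S
Empirical-formula mass = 103.12 g/mol
n = 205 / 103.12 = 1.99 ≈ 2
Molecular formula = (C3H3O2S)×2 = C6H6O4S2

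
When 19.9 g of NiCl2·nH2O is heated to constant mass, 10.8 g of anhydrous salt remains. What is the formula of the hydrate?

NiCl2·6H2O

Mass of water lost = 19.9 − 10.8 = 9.1 g → 9.1 / 18.02 = 0.505 mol H2O
Molar mass of NiCl2 = 129.59 g/mol → mol NiCl2 = 10.8 / 129.59 = 0.08334
n = 0.505 / 0.08334 = 6.06 ≈ 6 → NiCl2·6H2O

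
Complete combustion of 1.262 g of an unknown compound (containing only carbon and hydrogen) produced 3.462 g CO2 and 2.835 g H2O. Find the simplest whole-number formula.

mol C = 3.462 / 44.01 = 0.07866; mass C = 0.07866 × 12.01 = 0.9448 g
mol H = 2 × (2.835 / 18.02) = 0.3147; mass H = 0.3147 × 1.008 = 0.3172 g
Ratios (÷ 0.07866): C 1.000, H 4.000
→ CH4

CH4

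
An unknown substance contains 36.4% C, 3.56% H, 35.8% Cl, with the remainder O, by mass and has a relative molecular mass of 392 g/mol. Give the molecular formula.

C12H14Cl4O6

Assume 100 g: 36.4 g C, 3.56 g H, 35.8 g Cl, 24.24 g O.
C: 36.4 g ÷ 12.01 g/mol = 3.031 mol
H: 3.56 g ÷ 1.008 g/mol = 3.532 mol
Cl: 35.8 g ÷ 35.45 g/mol = 1.01 mol
O: 24.24 g ÷ 16.00 g/mol = 1.515 mol
Smallest is Cl at 1.01 mol; normalising gives C 3.001, H 3.497, Cl 1.000, O 1.500
Multiply by 2: C 6.00, H 6.99, Cl 2.00, O 3.00 → C6H7Cl2O3
Empirical-formula mass = 198.02 g/mol
n = 392 / 198.02 = 1.98 ≈ 2
Molecular formula = (C6H7Cl2O3)×2 = C12H14Cl4O6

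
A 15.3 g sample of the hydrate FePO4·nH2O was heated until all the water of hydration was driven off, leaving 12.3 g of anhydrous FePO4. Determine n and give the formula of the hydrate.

Mass of water lost = 15.3 − 12.3 = 3 g → 3 / 18.02 = 0.1665 mol H2O
Molar mass of FePO4 = 150.82 g/mol → mol FePO4 = 12.3 / 150.82 = 0.08155
n = 0.1665 / 0.08155 = 2.04 ≈ 2 → FePO4·2H2O

FePO4·2H2O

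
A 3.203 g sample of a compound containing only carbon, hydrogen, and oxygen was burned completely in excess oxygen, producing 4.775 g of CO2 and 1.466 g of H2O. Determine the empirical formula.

mol C = 4.775 / 44.01 = 0.1085; mass C = 0.1085 × 12.01 = 1.303 g
mol H = 2 × (1.466 / 18.02) = 0.1627; mass H = 0.1627 × 1.008 = 0.1640 g
mass O = 3.203 − (1.467) = 1.736 g → mol O = 0.1085
Ratios (÷ 0.1085): C 1.000, H 1.500, O 1.000
Scaling by 2: C 2.00, H 3.00, O 2.00 → C2H3O2

C2H3O2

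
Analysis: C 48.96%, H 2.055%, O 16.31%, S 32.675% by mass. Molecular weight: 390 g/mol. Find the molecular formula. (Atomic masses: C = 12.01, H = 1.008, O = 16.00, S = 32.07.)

C16H8O4S4

Assume 100 g: 48.96 g C, 2.055 g H, 16.31 g O, 32.675 g S.
Moles — C: 48.96 / 12.01 = 4.077 mol; H: 2.055 / 1.008 = 2.039 mol; O: 16.31 / 16.00 = 1.019 mol; S: 32.675 / 32.07 = 1.019 mol
Ratios (÷ 1.019): C 4.001, H 2.001, O 1.001, S 1.000
Ratio ≈ 4:2:1:1, so the empirical formula is C4H2OS
Empirical-formula mass = 98.13 g/mol
n = 390 / 98.13 = 3.97 ≈ 4
Molecular formula = (C4H2OS)×4 = C16H8O4S4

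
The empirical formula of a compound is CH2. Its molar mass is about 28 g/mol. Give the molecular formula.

Empirical-formula mass = 14.03 g/mol
n = 28 / 14.03 = 2.00 ≈ 2
Molecular formula = (CH2)2 = C2H4

C2H4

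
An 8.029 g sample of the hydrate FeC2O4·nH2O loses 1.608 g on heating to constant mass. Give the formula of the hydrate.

FeC2O4·2H2O

Mass of anhydrous FeC2O4 = 8.029 − 1.608 = 6.421 g
mol H2O = 1.608 / 18.02 = 0.08923
Molar mass of FeC2O4 = 143.87 g/mol → mol FeC2O4 = 6.421 / 143.87 = 0.04463
n = 0.08923 / 0.04463 = 2.00 ≈ 2 → FeC2O4·2H2O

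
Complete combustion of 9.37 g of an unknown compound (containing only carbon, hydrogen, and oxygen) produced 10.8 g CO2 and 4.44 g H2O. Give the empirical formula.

mol C = 10.8 / 44.01 = 0.2454; mass C = 0.2454 × 12.01 = 2.947 g
mol H = 2 × (4.44 / 18.02) = 0.4928; mass H = 0.4928 × 1.008 = 0.4967 g
mass O = 9.37 − (3.444) = 5.926 g → mol O = 0.3704
Ratios (÷ 0.2454): C 1.000, H 2.008, O 1.509
Multiply by 2: C 2.00, H 4.02, O 3.02 → C2H4O3

C2H4O3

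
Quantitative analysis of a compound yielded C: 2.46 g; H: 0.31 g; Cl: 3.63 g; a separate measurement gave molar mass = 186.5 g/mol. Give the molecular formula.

C: 2.46 g ÷ 12.01 g/mol = 0.2048 mol
H: 0.31 g ÷ 1.008 g/mol = 0.3075 mol
Cl: 3.63 g ÷ 35.45 g/mol = 0.1024 mol
Smallest is Cl at 0.1024 mol; normalising gives C 2.000, H 3.003, Cl 1.000
Ratio ≈ 2:3:1, so the empirical formula is C2H3Cl
Empirical-formula mass = 62.49 g/mol
n = 186.5 / 62.49 = 2.98 ≈ 3
Molecular formula = (C2H3Cl)×3 = C6H9Cl3

C6H9Cl3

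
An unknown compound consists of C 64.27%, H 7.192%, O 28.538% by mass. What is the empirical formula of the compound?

C3H4O

Assume 100 g: 64.27 g C, 7.192 g H, 28.538 g O.
Moles — C: 64.27 / 12.01 = 5.351 mol; H: 7.192 / 1.008 = 7.135 mol; O: 28.538 / 16.00 = 1.784 mol
Divide by the smallest (1.784 mol O): C 3.000, H 4.000, O 1.000
≈ 3:4:1 → C3H4O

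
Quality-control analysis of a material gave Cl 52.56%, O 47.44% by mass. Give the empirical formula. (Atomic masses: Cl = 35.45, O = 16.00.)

ClO2

Assume 100 g: 52.56 g Cl, 47.44 g O.
Cl: 52.56 g ÷ 35.45 g/mol = 1.483 mol
O: 47.44 g ÷ 16.00 g/mol = 2.965 mol
Smallest is Cl at 1.483 mol; normalising gives Cl 1.000, O 2.000
≈ 1:2 → ClO2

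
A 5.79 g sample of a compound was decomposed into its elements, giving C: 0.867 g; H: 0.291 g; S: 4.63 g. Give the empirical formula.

C: 0.867 g ÷ 12.01 g/mol = 0.07219 mol
H: 0.291 g ÷ 1.008 g/mol = 0.2887 mol
S: 4.63 g ÷ 32.07 g/mol = 0.1444 mol
Divide by the smallest (0.07219 mol C): C 1.000, H 3.999, S 2.000
Ratio ≈ 1:4:2, so the empirical formula is CH4S2

CH4S2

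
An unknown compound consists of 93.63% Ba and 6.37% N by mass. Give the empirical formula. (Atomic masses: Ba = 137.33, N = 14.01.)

Ba3N2

Assume 100 g: 93.63 g Ba, 6.37 g N.
n(Ba) = 93.63/137.33 = 0.6818, n(N) = 6.37/14.01 = 0.4547
Smallest is N at 0.4547 mol; normalising gives Ba 1.500, N 1.000
Scaling by 2: Ba 3.00, N 2.00 → Ba3N2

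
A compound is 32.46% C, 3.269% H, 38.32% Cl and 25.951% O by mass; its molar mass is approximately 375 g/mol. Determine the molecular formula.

Assume 100 g: 32.46 g C, 3.269 g H, 38.32 g Cl, 25.951 g O.
C: 32.46 g ÷ 12.01 g/mol = 2.703 mol
H: 3.269 g ÷ 1.008 g/mol = 3.243 mol
Cl: 38.32 g ÷ 35.45 g/mol = 1.081 mol
O: 25.951 g ÷ 16.00 g/mol = 1.622 mol
Divide by the smallest (1.081 mol Cl): C 2.500, H 3.000, Cl 1.000, O 1.500
Scaling by 2: C 5.00, H 6.00, Cl 2.00, O 3.00 → C5H6Cl2O3
Empirical-formula mass = 185.00 g/mol
n = 375 / 185.00 = 2.03 ≈ 2
Molecular formula = (C5H6Cl2O3)×2 = C10H12Cl4O6

C10H12Cl4O6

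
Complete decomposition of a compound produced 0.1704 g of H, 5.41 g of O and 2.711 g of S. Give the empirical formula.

H2O4S

H: 0.1704 g ÷ 1.008 g/mol = 0.169 mol
O: 5.41 g ÷ 16.00 g/mol = 0.3381 mol
S: 2.711 g ÷ 32.07 g/mol = 0.08453 mol
Ratios (÷ 0.08453): H 2.000, O 4.000, S 1.000
Ratio ≈ 2:4:1, so the empirical formula is H2O4S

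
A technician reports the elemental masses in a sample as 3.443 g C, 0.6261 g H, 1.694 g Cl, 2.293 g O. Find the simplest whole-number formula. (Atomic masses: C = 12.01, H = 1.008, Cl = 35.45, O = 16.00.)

C: 3.443 g ÷ 12.01 g/mol = 0.2867 mol
H: 0.6261 g ÷ 1.008 g/mol = 0.6211 mol
Cl: 1.694 g ÷ 35.45 g/mol = 0.04779 mol
O: 2.293 g ÷ 16.00 g/mol = 0.1433 mol
Ratios (÷ 0.04779): C 5.999, H 12.998, Cl 1.000, O 2.999
≈ 6:13:1:3 → C6H13ClO3

C6H13ClO3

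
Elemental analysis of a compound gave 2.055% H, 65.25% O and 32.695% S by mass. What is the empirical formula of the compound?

Assume 100 g: 2.055 g H, 65.25 g O, 32.695 g S.
Moles — H: 2.055 / 1.008 = 2.039 mol; O: 65.25 / 16.00 = 4.078 mol; S: 32.695 / 32.07 = 1.019 mol
Divide by the smallest (1.019 mol S): H 2.000, O 4.000, S 1.000
≈ 2:4:1 → H2O4S

H2O4S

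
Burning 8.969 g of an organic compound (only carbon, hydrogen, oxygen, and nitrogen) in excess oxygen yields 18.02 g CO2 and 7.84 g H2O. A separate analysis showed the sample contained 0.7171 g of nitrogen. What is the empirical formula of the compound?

mol C = 18.02 / 44.01 = 0.4095; mass C = 0.4095 × 12.01 = 4.918 g
mol H = 2 × (7.84 / 18.02) = 0.8701; mass H = 0.8701 × 1.008 = 0.8771 g
mol N = 0.7171 / 14.01 = 0.05118
mass O = 8.969 − (6.512) = 2.457 g → mol O = 0.1536
Ratios (÷ 0.05118): C 7.999, H 17.000, N 1.000, O 3.000
≈ 8:17:1:3 → C8H17NO3

C8H17NO3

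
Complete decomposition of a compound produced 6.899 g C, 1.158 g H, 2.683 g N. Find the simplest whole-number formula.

C: 6.899 g ÷ 12.01 g/mol = 0.5744 mol
H: 1.158 g ÷ 1.008 g/mol = 1.149 mol
N: 2.683 g ÷ 14.01 g/mol = 0.1915 mol
Smallest is N at 0.1915 mol; normalising gives C 3.000, H 5.999, N 1.000
→ C3H6N

C3H6N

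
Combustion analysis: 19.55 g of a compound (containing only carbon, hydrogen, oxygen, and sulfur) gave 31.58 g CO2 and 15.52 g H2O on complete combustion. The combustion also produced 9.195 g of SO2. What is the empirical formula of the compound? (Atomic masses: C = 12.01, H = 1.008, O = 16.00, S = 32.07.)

C5H12O2S

mol C = 31.58 / 44.01 = 0.7176; mass C = 0.7176 × 12.01 = 8.618 g
mol H = 2 × (15.52 / 18.02) = 1.723; mass H = 1.723 × 1.008 = 1.736 g
mol S = 9.195 / 64.07 = 0.1435; mass S = 4.603 g
mass O = 19.55 − (14.96) = 4.593 g → mol O = 0.2871
Divide by the smallest (0.1435 mol S): C 5.000, H 12.002, O 2.000, S 1.000
Ratio ≈ 5:12:2:1, so the empirical formula is C5H12O2S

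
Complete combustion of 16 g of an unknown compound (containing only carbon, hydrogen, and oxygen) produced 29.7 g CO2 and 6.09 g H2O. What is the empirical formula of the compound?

C3H3O2

mol C = 29.7 / 44.01 = 0.6748; mass C = 0.6748 × 12.01 = 8.105 g
mol H = 2 × (6.09 / 18.02) = 0.6759; mass H = 0.6759 × 1.008 = 0.6813 g
mass O = 16 − (8.786) = 7.214 g → mol O = 0.4509
Ratios (÷ 0.4509): C 1.497, H 1.499, O 1.000
×2: C 2.99, H 3.00, O 2.00 → C3H3O2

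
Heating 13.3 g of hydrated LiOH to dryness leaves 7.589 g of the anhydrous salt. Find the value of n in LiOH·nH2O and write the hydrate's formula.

LiOH·H2O

Mass of water lost = 13.3 − 7.589 = 5.711 g → 5.711 / 18.02 = 0.3169 mol H2O
Molar mass of LiOH = 23.95 g/mol → mol LiOH = 7.589 / 23.95 = 0.3169
n = 0.3169 / 0.3169 = 1.00 ≈ 1 → LiOH·H2O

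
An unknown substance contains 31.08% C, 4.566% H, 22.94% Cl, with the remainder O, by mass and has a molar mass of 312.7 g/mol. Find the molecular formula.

C8H14Cl2O8

Assume 100 g: 31.08 g C, 4.566 g H, 22.94 g Cl, 41.414 g O.
n(C) = 31.08/12.01 = 2.588, n(H) = 4.566/1.008 = 4.53, n(Cl) = 22.94/35.45 = 0.6471, n(O) = 41.414/16.00 = 2.588
Smallest is Cl at 0.6471 mol; normalising gives C 3.999, H 7.000, Cl 1.000, O 4.000
Ratio ≈ 4:7:1:4, so the empirical formula is C4H7ClO4
Empirical-formula mass = 154.55 g/mol
n = 312.7 / 154.55 = 2.02 ≈ 2
Molecular formula = (C4H7ClO4)×2 = C8H14Cl2O8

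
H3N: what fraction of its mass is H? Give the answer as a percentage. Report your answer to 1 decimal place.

Molar mass = 3(1.008) + 1(14.01) = 17.034 g/mol
Mass of H per mole = 3 × 1.008 = 3.024 g
% H = 3.024 / 17.034 × 100 = 17.8%

17.8%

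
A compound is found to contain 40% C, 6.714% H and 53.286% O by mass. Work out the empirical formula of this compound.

Assume 100 g: 40 g C, 6.714 g H, 53.286 g O.
Moles — C: 40 / 12.01 = 3.331 mol; H: 6.714 / 1.008 = 6.661 mol; O: 53.286 / 16.00 = 3.33 mol
Divide by the smallest (3.33 mol O): C 1.000, H 2.000, O 1.000
Ratio ≈ 1:2:1, so the empirical formula is CH2O

CH2O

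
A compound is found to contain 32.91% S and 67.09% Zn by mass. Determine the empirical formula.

Assume 100 g: 32.91 g S, 67.09 g Zn.
Moles — S: 32.91 / 32.07 = 1.026 mol; Zn: 67.09 / 65.38 = 1.026 mol
Ratios (÷ 1.026): S 1.000, Zn 1.000
Ratio ≈ 1:1, so the empirical formula is SZn

SZn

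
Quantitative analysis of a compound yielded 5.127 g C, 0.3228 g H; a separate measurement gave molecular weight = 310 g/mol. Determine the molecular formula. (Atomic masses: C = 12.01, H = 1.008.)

C24H18

Moles — C: 5.127 / 12.01 = 0.4269 mol; H: 0.3228 / 1.008 = 0.3202 mol
Smallest is H at 0.3202 mol; normalising gives C 1.333, H 1.000
×3: C 4.00, H 3.00 → C4H3
Empirical-formula mass = 51.06 g/mol
n = 310 / 51.06 = 6.07 ≈ 6
Molecular formula = (C4H3)×6 = C24H18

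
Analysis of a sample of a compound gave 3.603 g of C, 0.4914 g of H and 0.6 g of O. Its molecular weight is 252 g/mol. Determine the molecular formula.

Moles — C: 3.603 / 12.01 = 0.3 mol; H: 0.4914 / 1.008 = 0.4875 mol; O: 0.6 / 16.00 = 0.0375 mol
Ratios (÷ 0.0375): C 8.000, H 13.000, O 1.000
Ratio ≈ 8:13:1, so the empirical formula is C8H13O
Empirical-formula mass = 125.18 g/mol
n = 252 / 125.18 = 2.01 ≈ 2
Molecular formula = (C8H13O)×2 = C16H26O2

C16H26O2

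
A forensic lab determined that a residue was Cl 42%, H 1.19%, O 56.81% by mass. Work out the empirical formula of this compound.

Assume 100 g: 42 g Cl, 1.19 g H, 56.81 g O.
Cl: 42 g ÷ 35.45 g/mol = 1.185 mol
H: 1.19 g ÷ 1.008 g/mol = 1.181 mol
O: 56.81 g ÷ 16.00 g/mol = 3.551 mol
Smallest is H at 1.181 mol; normalising gives Cl 1.004, H 1.000, O 3.008
→ ClHO3

ClHO3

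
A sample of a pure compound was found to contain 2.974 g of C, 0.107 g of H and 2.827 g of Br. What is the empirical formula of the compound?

C7H3Br

Moles — C: 2.974 / 12.01 = 0.2476 mol; H: 0.107 / 1.008 = 0.1062 mol; Br: 2.827 / 79.90 = 0.03538 mol
Divide by the smallest (0.03538 mol Br): C 6.999, H 3.000, Br 1.000
≈ 7:3:1 → C7H3Br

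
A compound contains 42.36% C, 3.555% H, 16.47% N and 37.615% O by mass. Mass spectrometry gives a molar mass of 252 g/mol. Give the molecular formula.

C9H9N3O6

Assume 100 g: 42.36 g C, 3.555 g H, 16.47 g N, 37.615 g O.
C: 42.36 g ÷ 12.01 g/mol = 3.527 mol
H: 3.555 g ÷ 1.008 g/mol = 3.527 mol
N: 16.47 g ÷ 14.01 g/mol = 1.176 mol
O: 37.615 g ÷ 16.00 g/mol = 2.351 mol
Smallest is N at 1.176 mol; normalising gives C 3.000, H 3.000, N 1.000, O 2.000
→ C3H3NO2
Empirical-formula mass = 85.06 g/mol
n = 252 / 85.06 = 2.96 ≈ 3
Molecular formula = (C3H3NO2)×3 = C9H9N3O6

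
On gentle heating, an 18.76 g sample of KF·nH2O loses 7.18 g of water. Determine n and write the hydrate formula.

Mass of anhydrous KF = 18.76 − 7.18 = 11.58 g
mol H2O = 7.18 / 18.02 = 0.3984
Molar mass of KF = 58.10 g/mol → mol KF = 11.58 / 58.10 = 0.1993
n = 0.3984 / 0.1993 = 2.00 ≈ 2 → KF·2H2O

KF·2H2O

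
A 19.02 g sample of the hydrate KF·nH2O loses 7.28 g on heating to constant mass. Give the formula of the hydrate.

Mass of anhydrous KF = 19.02 − 7.28 = 11.74 g
mol H2O = 7.28 / 18.02 = 0.404
Molar mass of KF = 58.10 g/mol → mol KF = 11.74 / 58.10 = 0.2021
n = 0.404 / 0.2021 = 2.00 ≈ 2 → KF·2H2O

KF·2H2O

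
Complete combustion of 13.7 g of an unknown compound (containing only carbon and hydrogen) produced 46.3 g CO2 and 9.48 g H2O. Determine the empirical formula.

CH

mol C = 46.3 / 44.01 = 1.052; mass C = 1.052 × 12.01 = 12.63 g
mol H = 2 × (9.48 / 18.02) = 1.052; mass H = 1.052 × 1.008 = 1.061 g
Ratios (÷ 1.052): C 1.000, H 1.000
Ratio ≈ 1:1, so the empirical formula is CH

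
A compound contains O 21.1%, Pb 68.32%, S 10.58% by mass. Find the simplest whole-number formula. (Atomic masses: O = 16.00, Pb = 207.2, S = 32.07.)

Assume 100 g: 21.1 g O, 68.32 g Pb, 10.58 g S.
O: 21.1 g ÷ 16.00 g/mol = 1.319 mol
Pb: 68.32 g ÷ 207.2 g/mol = 0.3297 mol
S: 10.58 g ÷ 32.07 g/mol = 0.3299 mol
Divide by the smallest (0.3297 mol Pb): O 3.999, Pb 1.000, S 1.001
≈ 4:1:1 → O4PbS

O4PbS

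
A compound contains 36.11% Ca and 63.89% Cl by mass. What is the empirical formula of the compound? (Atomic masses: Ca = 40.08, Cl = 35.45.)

Assume 100 g: 36.11 g Ca, 63.89 g Cl.
n(Ca) = 36.11/40.08 = 0.9009, n(Cl) = 63.89/35.45 = 1.802
Smallest is Ca at 0.9009 mol; normalising gives Ca 1.000, Cl 2.000
≈ 1:2 → CaCl2

CaCl2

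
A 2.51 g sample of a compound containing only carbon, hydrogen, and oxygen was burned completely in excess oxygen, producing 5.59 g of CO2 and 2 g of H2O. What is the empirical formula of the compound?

C8H14O3

mol C = 5.59 / 44.01 = 0.1270; mass C = 0.1270 × 12.01 = 1.525 g
mol H = 2 × (2 / 18.02) = 0.2220; mass H = 0.2220 × 1.008 = 0.2238 g
mass O = 2.51 − (1.749) = 0.7608 g → mol O = 0.04755
Divide by the smallest (0.04755 mol O): C 2.671, H 4.668, O 1.000
Multiply by 3: C 8.01, H 14.01, O 3.00 → C8H14O3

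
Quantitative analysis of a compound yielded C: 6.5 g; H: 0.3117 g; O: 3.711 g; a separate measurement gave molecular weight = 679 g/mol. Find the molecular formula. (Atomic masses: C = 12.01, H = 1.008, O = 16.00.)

C35H20O15

n(C) = 6.5/12.01 = 0.5412, n(H) = 0.3117/1.008 = 0.3092, n(O) = 3.711/16.00 = 0.2319
Divide by the smallest (0.2319 mol O): C 2.333, H 1.333, O 1.000
×3: C 7.00, H 4.00, O 3.00 → C7H4O3
Empirical-formula mass = 136.10 g/mol
n = 679 / 136.10 = 4.99 ≈ 5
Molecular formula = (C7H4O3)×5 = C35H20O15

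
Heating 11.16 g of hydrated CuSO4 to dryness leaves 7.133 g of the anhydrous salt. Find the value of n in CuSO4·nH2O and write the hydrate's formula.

CuSO4·5H2O

Mass of water lost = 11.16 − 7.133 = 4.027 g → 4.027 / 18.02 = 0.2235 mol H2O
Molar mass of CuSO4 = 159.62 g/mol → mol CuSO4 = 7.133 / 159.62 = 0.04469
n = 0.2235 / 0.04469 = 5.00 ≈ 5 → CuSO4·5H2O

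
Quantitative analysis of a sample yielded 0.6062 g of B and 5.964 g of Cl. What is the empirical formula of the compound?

Moles — B: 0.6062 / 10.81 = 0.05608 mol; Cl: 5.964 / 35.45 = 0.1682 mol
Divide by the smallest (0.05608 mol B): B 1.000, Cl 3.000
≈ 1:3 → BCl3

BCl3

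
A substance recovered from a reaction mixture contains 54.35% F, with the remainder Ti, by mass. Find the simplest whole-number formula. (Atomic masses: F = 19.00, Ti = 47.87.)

Assume 100 g: 54.35 g F, 45.65 g Ti.
Moles — F: 54.35 / 19.00 = 2.861 mol; Ti: 45.65 / 47.87 = 0.9536 mol
Divide by the smallest (0.9536 mol Ti): F 3.000, Ti 1.000
≈ 3:1 → F3Ti

F3Ti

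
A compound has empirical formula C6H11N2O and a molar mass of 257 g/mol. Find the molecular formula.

Empirical-formula mass = 127.17 g/mol
n = 257 / 127.17 = 2.02 ≈ 2
Molecular formula = (C6H11N2O)2 = C12H22N4O2

C12H22N4O2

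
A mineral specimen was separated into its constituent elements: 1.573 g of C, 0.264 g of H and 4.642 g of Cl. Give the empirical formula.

n(C) = 1.573/12.01 = 0.131, n(H) = 0.264/1.008 = 0.2619, n(Cl) = 4.642/35.45 = 0.1309
Ratios (÷ 0.1309): C 1.000, H 2.000, Cl 1.000
→ CH2Cl

CH2Cl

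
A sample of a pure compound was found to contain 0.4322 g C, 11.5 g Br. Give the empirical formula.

CBr4

n(C) = 0.4322/12.01 = 0.03599, n(Br) = 11.5/79.90 = 0.1439
Divide by the smallest (0.03599 mol C): C 1.000, Br 4.000
Ratio ≈ 1:4, so the empirical formula is CBr4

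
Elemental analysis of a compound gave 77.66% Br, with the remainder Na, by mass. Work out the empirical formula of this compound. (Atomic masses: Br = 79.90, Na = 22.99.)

Assume 100 g: 77.66 g Br, 22.34 g Na.
n(Br) = 77.66/79.90 = 0.972, n(Na) = 22.34/22.99 = 0.9717
Divide by the smallest (0.9717 mol Na): Br 1.000, Na 1.000
≈ 1:1 → BrNa

BrNa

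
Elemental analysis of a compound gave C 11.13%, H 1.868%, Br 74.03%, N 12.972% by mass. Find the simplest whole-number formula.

CH2BrN

Assume 100 g: 11.13 g C, 1.868 g H, 74.03 g Br, 12.972 g N.
n(C) = 11.13/12.01 = 0.9267, n(H) = 1.868/1.008 = 1.853, n(Br) = 74.03/79.90 = 0.9265, n(N) = 12.972/14.01 = 0.9259
Ratios (÷ 0.9259): C 1.001, H 2.001, Br 1.001, N 1.000
≈ 1:2:1:1 → CH2BrN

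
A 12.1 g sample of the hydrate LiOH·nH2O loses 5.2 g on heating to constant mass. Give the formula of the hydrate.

LiOH·H2O

Mass of anhydrous LiOH = 12.1 − 5.2 = 6.9 g
mol H2O = 5.2 / 18.02 = 0.2886
Molar mass of LiOH = 23.95 g/mol → mol LiOH = 6.9 / 23.95 = 0.2881
n = 0.2886 / 0.2881 = 1.00 ≈ 1 → LiOH·H2O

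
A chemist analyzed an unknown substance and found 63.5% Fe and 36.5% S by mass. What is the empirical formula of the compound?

FeS

Assume 100 g: 63.5 g Fe, 36.5 g S.
Moles — Fe: 63.5 / 55.85 = 1.137 mol; S: 36.5 / 32.07 = 1.138 mol
Smallest is Fe at 1.137 mol; normalising gives Fe 1.000, S 1.001
→ FeS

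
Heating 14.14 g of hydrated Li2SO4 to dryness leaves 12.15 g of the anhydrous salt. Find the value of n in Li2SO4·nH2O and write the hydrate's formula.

Mass of water lost = 14.14 − 12.15 = 1.99 g → 1.99 / 18.02 = 0.1104 mol H2O
Molar mass of Li2SO4 = 109.95 g/mol → mol Li2SO4 = 12.15 / 109.95 = 0.1105
n = 0.1104 / 0.1105 = 1.00 ≈ 1 → Li2SO4·H2O

Li2SO4·H2O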